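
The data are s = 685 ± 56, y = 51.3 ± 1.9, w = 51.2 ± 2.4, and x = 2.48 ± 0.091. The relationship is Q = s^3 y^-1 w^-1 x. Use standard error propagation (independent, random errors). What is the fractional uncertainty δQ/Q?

Q is a product of powers, so relative uncertainties combine in quadrature:
  (3·δs/s)² = (3×0.0818)² = 0.0602;  (-1·δy/y)² = (-1×0.0370)² = 0.00137;  (-1·δw/w)² = (-1×0.0469)² = 0.00220;  (1·δx/x)² = (1×0.0367)² = 0.00135
δQ/Q = √(0.0651) = 0.255

0.255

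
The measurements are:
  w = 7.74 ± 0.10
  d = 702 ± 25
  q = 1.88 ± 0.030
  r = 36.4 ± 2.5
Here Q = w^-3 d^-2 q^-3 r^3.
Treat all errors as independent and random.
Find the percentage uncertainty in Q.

22.7%

Products/powers → add relative errors in quadrature, weighted by exponent:
  (-3·δw/w)² = (-3×0.0129)² = 0.00150;  (-2·δd/d)² = (-2×0.0356)² = 0.00507;  (-3·δq/q)² = (-3×0.0160)² = 0.00229;  (3·δr/r)² = (3×0.0687)² = 0.0425
δQ/Q = √(0.0513) = 0.227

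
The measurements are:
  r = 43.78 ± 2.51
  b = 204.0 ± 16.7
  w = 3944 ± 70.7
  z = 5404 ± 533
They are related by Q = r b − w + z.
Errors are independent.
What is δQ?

Let p = r·b = 8931. δp/p = √((1·δr/r)² + (1·δb/b)²) = √(0.00329 + 0.00670) = 0.0999, so δp = 893.
Q = p − w + z: δQ = √(δp² + δw² + δz²) = √(7.97e+05 + 5000 + 2.84e+05) = 1040

1040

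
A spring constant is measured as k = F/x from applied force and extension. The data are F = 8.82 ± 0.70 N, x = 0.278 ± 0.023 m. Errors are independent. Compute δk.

3.64 N/m

For a monomial k ∝ F, x^-1, fractional errors add in quadrature:
  (1·δF/F)² = (1×0.0794)² = 0.00630;  (-1·δx/x)² = (-1×0.0827)² = 0.00684
δk/k = √(0.0131) = 0.115
k = 31.7 N/m, so δk = 0.115 × 31.7 = 3.64 N/m.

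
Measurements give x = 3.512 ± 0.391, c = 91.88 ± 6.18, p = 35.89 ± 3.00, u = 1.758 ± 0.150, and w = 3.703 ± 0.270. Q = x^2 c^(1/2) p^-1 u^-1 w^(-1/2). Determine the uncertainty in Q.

0.251

Since Q is a product/quotient, work with relative uncertainties:
  (2·δx/x)² = (2×0.111)² = 0.0496;  (½·δc/c)² = (0.5×0.0673)² = 0.00113;  (-1·δp/p)² = (-1×0.0836)² = 0.00699;  (-1·δu/u)² = (-1×0.0853)² = 0.00728;  (−½·δw/w)² = (-0.5×0.0729)² = 0.00133
δQ/Q = √(0.0663) = 0.258
Q = 0.9738, so δQ = 0.258 × 0.9738 = 0.251.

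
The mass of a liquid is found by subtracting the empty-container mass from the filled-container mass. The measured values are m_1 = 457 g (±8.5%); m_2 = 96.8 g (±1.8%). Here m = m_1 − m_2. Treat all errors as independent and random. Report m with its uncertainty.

360 ± 38.9 g

Sums and differences: (δm)² = Σ (cᵢ δxᵢ)².
  (δm_1)² = 1510;  (δm_2)² = 3.04
δm = √(1510) = 38.9 g
m = 360 g.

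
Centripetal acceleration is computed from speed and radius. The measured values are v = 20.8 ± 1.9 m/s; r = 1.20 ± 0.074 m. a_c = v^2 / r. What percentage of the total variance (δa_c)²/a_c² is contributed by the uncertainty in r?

(δa_c/a_c)² = (2·δv/v)² + (-1·δr/r)²
  v term: (2×0.0913)² = 0.0334
  r term: (-1×0.0617)² = 0.00380
Total = 0.0372. Share from r = 0.00380/0.0372 = 0.102.

10.2%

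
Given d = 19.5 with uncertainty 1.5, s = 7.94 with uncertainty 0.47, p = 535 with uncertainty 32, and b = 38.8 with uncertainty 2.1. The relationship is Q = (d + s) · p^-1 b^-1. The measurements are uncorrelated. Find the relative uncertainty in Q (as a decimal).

Let u = d + s = 27.4. δu = √(δd² + δs²) = √(2.25 + 0.221) = 1.57, so δu/u = 0.0573.
Q is then a monomial in u, p, b:
δQ/Q = √((δu/u)² + (-1·δp/p)² + (-1·δb/b)²) = √(0.00328 + 0.00358 + 0.00293) = 0.0989

0.0989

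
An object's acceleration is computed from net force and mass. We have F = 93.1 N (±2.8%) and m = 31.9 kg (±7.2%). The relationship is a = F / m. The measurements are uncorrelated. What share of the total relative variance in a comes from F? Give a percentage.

(δa/a)² = (1·δF/F)² + (-1·δm/m)²
  F term: (1×0.0280)² = 0.000784
  m term: (-1×0.0720)² = 0.00518
Total = 0.00597. Share from F = 0.000784/0.00597 = 0.131.

13.1%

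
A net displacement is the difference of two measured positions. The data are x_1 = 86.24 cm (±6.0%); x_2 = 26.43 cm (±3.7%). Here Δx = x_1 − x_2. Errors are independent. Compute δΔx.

Each term contributes (cᵢ δxᵢ)² to (δΔx)²:
  (δx_1)² = 26.8;  (δx_2)² = 0.956
δΔx = √(27.7) = 5.27 cm

5.27 cm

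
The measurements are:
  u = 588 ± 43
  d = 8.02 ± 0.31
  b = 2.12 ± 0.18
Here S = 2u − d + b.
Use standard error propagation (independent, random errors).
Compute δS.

S is a linear combination, so absolute uncertainties add in quadrature:
  (2·δu)² = 7400;  (δd)² = 0.0961;  (δb)² = 0.0324
δS = √(7400) = 86.0

86.0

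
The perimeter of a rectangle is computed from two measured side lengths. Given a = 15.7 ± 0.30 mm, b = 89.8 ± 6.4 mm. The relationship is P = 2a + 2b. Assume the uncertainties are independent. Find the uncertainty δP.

12.8 mm

Absolute uncertainties add in quadrature for a linear combination:
  (2·δa)² = 0.360;  (2·δb)² = 164
δP = √(164) = 12.8 mm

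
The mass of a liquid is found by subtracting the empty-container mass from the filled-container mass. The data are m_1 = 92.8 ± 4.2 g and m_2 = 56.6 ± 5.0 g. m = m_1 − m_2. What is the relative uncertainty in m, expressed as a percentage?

Each term contributes (cᵢ δxᵢ)² to (δm)²:
  (δm_1)² = 17.6;  (δm_2)² = 25.0
δm = √(42.6) = 6.53 g
m = 36.2 g, so δm/m = 6.53/36.2 = 0.180.

18.0%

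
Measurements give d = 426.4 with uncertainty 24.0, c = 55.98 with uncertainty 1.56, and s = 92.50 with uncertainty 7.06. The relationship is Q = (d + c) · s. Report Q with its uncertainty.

44620 ± 4070

Let u = d + c = 482.4. δu = √(δd² + δc²) = √(576 + 2.43) = 24.1, so δu/u = 0.0499.
Q is then a monomial in u, s:
δQ/Q = √((δu/u)² + (1·δs/s)²) = √(0.00249 + 0.00583) = 0.0912
Q = 44620, so δQ = 0.0912 × 44620 = 4070.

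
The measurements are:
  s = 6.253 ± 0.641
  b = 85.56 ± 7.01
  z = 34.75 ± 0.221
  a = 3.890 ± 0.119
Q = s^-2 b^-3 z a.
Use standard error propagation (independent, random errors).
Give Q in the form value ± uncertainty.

Each factor contributes (exponent × relative error)² to (δQ/Q)²:
  (-2·δs/s)² = (-2×0.103)² = 0.0420;  (-3·δb/b)² = (-3×0.0819)² = 0.0604;  (1·δz/z)² = (1×0.00636)² = 4.04e-05;  (1·δa/a)² = (1×0.0306)² = 0.000936
δQ/Q = √(0.103) = 0.322
Q = 5.52e-06, so δQ = 0.322 × 5.52e-06 = 1.78e-06.

(5.520 ± 1.78) × 10^-6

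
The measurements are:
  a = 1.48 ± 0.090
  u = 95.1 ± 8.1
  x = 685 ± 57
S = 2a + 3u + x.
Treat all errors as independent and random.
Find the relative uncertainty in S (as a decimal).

Sums and differences: (δS)² = Σ (cᵢ δxᵢ)².
  (2·δa)² = 0.0324;  (3·δu)² = 590;  (δx)² = 3250
δS = √(3840) = 62.0
S = 973, so δS/S = 62.0/973 = 0.0637.

0.0637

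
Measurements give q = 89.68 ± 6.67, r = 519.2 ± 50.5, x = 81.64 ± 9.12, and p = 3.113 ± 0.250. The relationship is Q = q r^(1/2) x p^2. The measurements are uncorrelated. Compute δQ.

Relative error in a monomial: (δQ/Q)² = Σ (nᵢ · δxᵢ/xᵢ)².
  (1·δq/q)² = (1×0.0744)² = 0.00553;  (½·δr/r)² = (0.5×0.0973)² = 0.00237;  (1·δx/x)² = (1×0.112)² = 0.0125;  (2·δp/p)² = (2×0.0803)² = 0.0258
δQ/Q = √(0.0462) = 0.215
Q = 1.617e+06, so δQ = 0.215 × 1.617e+06 = 3.47e+05.

3.47e+05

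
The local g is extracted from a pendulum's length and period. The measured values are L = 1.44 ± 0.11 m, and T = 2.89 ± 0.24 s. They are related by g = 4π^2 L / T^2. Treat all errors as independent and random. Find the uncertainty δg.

1.24 m/s^2

For a monomial g ∝ L, T^-2, fractional errors add in quadrature:
  (1·δL/L)² = (1×0.0764)² = 0.00584;  (-2·δT/T)² = (-2×0.0830)² = 0.0276
δg/g = √(0.0334) = 0.183
g = 6.81 m/s^2, so δg = 0.183 × 6.81 = 1.24 m/s^2.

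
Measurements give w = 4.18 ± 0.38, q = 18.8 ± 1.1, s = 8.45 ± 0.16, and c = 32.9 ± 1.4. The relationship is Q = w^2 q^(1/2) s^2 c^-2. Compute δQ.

1.03

For a monomial Q ∝ w^2, q^(1/2), s^2, c^-2, fractional errors add in quadrature:
  (2·δw/w)² = (2×0.0909)² = 0.0331;  (½·δq/q)² = (0.5×0.0585)² = 0.000856;  (2·δs/s)² = (2×0.0189)² = 0.00143;  (-2·δc/c)² = (-2×0.0426)² = 0.00724
δQ/Q = √(0.0426) = 0.206
Q = 5.00, so δQ = 0.206 × 5.00 = 1.03.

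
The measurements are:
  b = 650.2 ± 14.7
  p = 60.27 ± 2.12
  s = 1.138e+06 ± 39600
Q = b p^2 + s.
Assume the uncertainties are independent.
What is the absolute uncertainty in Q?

1.79e+05

Let w = b·p^2 = 2.362e+06. δw/w = √((1·δb/b)² + (2·δp/p)²) = √(0.000511 + 0.00495) = 0.0739, so δw = 1.75e+05.
Q = w + s: δQ = √(δw² + δs²) = √(3.05e+10 + 1.57e+09) = 1.79e+05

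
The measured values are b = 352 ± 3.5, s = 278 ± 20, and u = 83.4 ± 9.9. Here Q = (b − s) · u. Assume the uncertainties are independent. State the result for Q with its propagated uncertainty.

Let w = b − s = 74.0. δw = √(δb² + δs²) = √(12.2 + 400) = 20.3, so δw/w = 0.274.
Q is then a monomial in w, u:
δQ/Q = √((δw/w)² + (1·δu/u)²) = √(0.0753 + 0.0141) = 0.299
Q = 6170, so δQ = 0.299 × 6170 = 1850.

6170 ± 1850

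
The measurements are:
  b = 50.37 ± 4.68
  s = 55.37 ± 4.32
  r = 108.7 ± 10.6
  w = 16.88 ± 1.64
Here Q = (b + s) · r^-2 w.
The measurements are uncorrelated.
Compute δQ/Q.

0.226

Let u = b + s = 105.7. δu = √(δb² + δs²) = √(21.9 + 18.7) = 6.37, so δu/u = 0.0602.
Q is then a monomial in u, r, w:
δQ/Q = √((δu/u)² + (-2·δr/r)² + (1·δw/w)²) = √(0.00363 + 0.0380 + 0.00944) = 0.226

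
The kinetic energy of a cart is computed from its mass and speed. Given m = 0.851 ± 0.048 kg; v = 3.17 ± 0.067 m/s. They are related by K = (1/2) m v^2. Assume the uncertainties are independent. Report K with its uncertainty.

4.28 ± 0.301 J

Each factor contributes (exponent × relative error)² to (δK/K)²:
  (1·δm/m)² = (1×0.0564)² = 0.00318;  (2·δv/v)² = (2×0.0211)² = 0.00179
δK/K = √(0.00497) = 0.0705
K = 4.28 J, so δK = 0.0705 × 4.28 = 0.301 J.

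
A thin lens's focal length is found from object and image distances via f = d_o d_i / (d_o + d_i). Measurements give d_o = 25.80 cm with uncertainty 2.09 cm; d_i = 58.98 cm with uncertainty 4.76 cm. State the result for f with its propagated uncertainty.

17.95 ± 1.10 cm

∂f/∂d_o = (d_i/(d_o+d_i))² = 0.484;  ∂f/∂d_i = (d_o/(d_o+d_i))² = 0.0926
δf = √((∂f/∂d_o · δd_o)² + (∂f/∂d_i · δd_i)²) = √(1.02 + 0.194) = 1.10 cm
f = 17.95 cm.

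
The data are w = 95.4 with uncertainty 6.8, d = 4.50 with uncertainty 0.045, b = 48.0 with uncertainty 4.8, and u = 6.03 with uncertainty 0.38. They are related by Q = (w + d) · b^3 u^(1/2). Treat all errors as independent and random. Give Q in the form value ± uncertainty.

(2.71 ± 0.839) × 10^7

Let h = w + d = 99.9. δh = √(δw² + δd²) = √(46.2 + 0.00202) = 6.80, so δh/h = 0.0681.
Q is then a monomial in h, b, u:
δQ/Q = √((δh/h)² + (3·δb/b)² + (½·δu/u)²) = √(0.00463 + 0.0900 + 0.000993) = 0.309
Q = 2.71e+07, so δQ = 0.309 × 2.71e+07 = 8.39e+06.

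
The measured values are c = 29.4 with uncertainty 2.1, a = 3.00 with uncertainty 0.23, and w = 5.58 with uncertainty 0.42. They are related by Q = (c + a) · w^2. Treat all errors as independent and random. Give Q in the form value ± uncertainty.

Let u = c + a = 32.4. δu = √(δc² + δa²) = √(4.41 + 0.0529) = 2.11, so δu/u = 0.0652.
Q is then a monomial in u, w:
δQ/Q = √((δu/u)² + (2·δw/w)²) = √(0.00425 + 0.0227) = 0.164
Q = 1010, so δQ = 0.164 × 1010 = 165.

1010 ± 165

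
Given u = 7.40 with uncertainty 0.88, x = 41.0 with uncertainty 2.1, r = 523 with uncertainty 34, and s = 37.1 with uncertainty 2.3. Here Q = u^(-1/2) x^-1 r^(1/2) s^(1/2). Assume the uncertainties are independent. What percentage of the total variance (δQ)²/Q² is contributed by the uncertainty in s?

11.8%

(δQ/Q)² = (−½·δu/u)² + (-1·δx/x)² + (½·δr/r)² + (½·δs/s)²
  u term: (-0.5×0.119)² = 0.00354
  x term: (-1×0.0512)² = 0.00262
  r term: (0.5×0.0650)² = 0.00106
  s term: (0.5×0.0620)² = 0.000961
Total = 0.00818. Share from s = 0.000961/0.00818 = 0.118.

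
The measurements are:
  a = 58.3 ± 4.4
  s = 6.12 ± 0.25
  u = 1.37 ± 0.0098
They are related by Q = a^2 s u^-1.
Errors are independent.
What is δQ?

Since Q is a product/quotient, work with relative uncertainties:
  (2·δa/a)² = (2×0.0755)² = 0.0228;  (1·δs/s)² = (1×0.0408)² = 0.00167;  (-1·δu/u)² = (-1×0.00715)² = 5.12e-05
δQ/Q = √(0.0245) = 0.157
Q = 15200, so δQ = 0.157 × 15200 = 2380.

2380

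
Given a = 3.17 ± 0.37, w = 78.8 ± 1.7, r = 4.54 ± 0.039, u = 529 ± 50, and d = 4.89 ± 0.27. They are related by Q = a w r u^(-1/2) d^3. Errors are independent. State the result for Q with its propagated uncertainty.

5770 ± 1210

Products/powers → add relative errors in quadrature, weighted by exponent:
  (1·δa/a)² = (1×0.117)² = 0.0136;  (1·δw/w)² = (1×0.0216)² = 0.000465;  (1·δr/r)² = (1×0.00859)² = 7.38e-05;  (−½·δu/u)² = (-0.5×0.0945)² = 0.00223;  (3·δd/d)² = (3×0.0552)² = 0.0274
δQ/Q = √(0.0438) = 0.209
Q = 5770, so δQ = 0.209 × 5770 = 1210.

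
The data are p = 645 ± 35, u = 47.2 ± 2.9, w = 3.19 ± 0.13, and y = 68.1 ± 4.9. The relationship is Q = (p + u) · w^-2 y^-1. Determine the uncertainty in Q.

Let h = p + u = 692. δh = √(δp² + δu²) = √(1220 + 8.41) = 35.1, so δh/h = 0.0507.
Q is then a monomial in h, w, y:
δQ/Q = √((δh/h)² + (-2·δw/w)² + (-1·δy/y)²) = √(0.00257 + 0.00664 + 0.00518) = 0.120
Q = 0.999, so δQ = 0.120 × 0.999 = 0.120.

0.120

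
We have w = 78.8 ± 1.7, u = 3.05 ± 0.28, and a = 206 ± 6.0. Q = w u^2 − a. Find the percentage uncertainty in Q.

25.7%

Let p = w·u^2 = 733. δp/p = √((1·δw/w)² + (2·δu/u)²) = √(0.000465 + 0.0337) = 0.185, so δp = 136.
Q = p − a: δQ = √(δp² + δa²) = √(18400 + 36.0) = 136
Q = 527, so δQ/Q = 136/527 = 0.257.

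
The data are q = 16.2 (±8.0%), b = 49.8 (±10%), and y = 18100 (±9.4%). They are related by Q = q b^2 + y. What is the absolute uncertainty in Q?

Let p = q·b^2 = 40200. δp/p = √((1·δq/q)² + (2·δb/b)²) = √(0.00640 + 0.0400) = 0.215, so δp = 8650.
Q = p + y: δQ = √(δp² + δy²) = √(7.49e+07 + 2.89e+06) = 8820

8820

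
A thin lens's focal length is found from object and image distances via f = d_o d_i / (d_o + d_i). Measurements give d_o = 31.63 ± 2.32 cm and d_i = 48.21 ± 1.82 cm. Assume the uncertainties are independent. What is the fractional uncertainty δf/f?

∂f/∂d_o = (d_i/(d_o+d_i))² = 0.365;  ∂f/∂d_i = (d_o/(d_o+d_i))² = 0.157
δf = √((∂f/∂d_o · δd_o)² + (∂f/∂d_i · δd_i)²) = √(0.716 + 0.0816) = 0.893 cm
f = 19.10 cm, so δf/f = 0.893/19.10 = 0.0467.

0.0467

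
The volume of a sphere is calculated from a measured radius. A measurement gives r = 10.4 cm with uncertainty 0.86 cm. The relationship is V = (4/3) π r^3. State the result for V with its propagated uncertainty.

4710 ± 1170 cm^3

Relative error in a monomial: (δV/V)² = Σ (nᵢ · δxᵢ/xᵢ)².
  (3·δr/r)² = (3×0.0827)² = 0.0615
δV/V = √(0.0615) = 0.248
V = 4710 cm^3, so δV = 0.248 × 4710 = 1170 cm^3.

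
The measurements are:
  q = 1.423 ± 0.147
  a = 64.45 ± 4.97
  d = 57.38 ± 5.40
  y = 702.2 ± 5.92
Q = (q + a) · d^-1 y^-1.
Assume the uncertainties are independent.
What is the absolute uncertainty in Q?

Let u = q + a = 65.87. δu = √(δq² + δa²) = √(0.0216 + 24.7) = 4.97, so δu/u = 0.0755.
Q is then a monomial in u, d, y:
δQ/Q = √((δu/u)² + (-1·δd/d)² + (-1·δy/y)²) = √(0.00570 + 0.00886 + 7.11e-05) = 0.121
Q = 0.001635, so δQ = 0.121 × 0.001635 = 0.000198.

0.000198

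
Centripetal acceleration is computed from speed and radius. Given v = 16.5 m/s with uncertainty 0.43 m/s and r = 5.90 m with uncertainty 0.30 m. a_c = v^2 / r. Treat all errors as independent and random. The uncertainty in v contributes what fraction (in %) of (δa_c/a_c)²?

(δa_c/a_c)² = (2·δv/v)² + (-1·δr/r)²
  v term: (2×0.0261)² = 0.00272
  r term: (-1×0.0508)² = 0.00259
Total = 0.00530. Share from v = 0.00272/0.00530 = 0.512.

51.2%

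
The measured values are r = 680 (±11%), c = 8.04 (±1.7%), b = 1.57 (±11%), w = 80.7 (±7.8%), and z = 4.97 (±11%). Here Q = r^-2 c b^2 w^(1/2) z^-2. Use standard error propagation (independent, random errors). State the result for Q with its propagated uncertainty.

Q is a product of powers, so relative uncertainties combine in quadrature:
  (-2·δr/r)² = (-2×0.110)² = 0.0484;  (1·δc/c)² = (1×0.0170)² = 0.000289;  (2·δb/b)² = (2×0.110)² = 0.0484;  (½·δw/w)² = (0.5×0.0780)² = 0.00152;  (-2·δz/z)² = (-2×0.110)² = 0.0484
δQ/Q = √(0.147) = 0.383
Q = 1.56e-05, so δQ = 0.383 × 1.56e-05 = 5.98e-06.

(1.56 ± 0.598) × 10^-5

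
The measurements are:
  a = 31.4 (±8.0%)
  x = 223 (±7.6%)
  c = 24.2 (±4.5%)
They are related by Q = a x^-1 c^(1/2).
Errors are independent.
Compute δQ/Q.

Since Q is a product/quotient, work with relative uncertainties:
  (1·δa/a)² = (1×0.0800)² = 0.00640;  (-1·δx/x)² = (-1×0.0760)² = 0.00578;  (½·δc/c)² = (0.5×0.0450)² = 0.000506
δQ/Q = √(0.0127) = 0.113

0.113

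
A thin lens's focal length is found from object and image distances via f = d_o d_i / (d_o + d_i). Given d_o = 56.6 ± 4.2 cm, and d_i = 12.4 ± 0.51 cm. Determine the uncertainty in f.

0.369 cm

∂f/∂d_o = (d_i/(d_o+d_i))² = 0.0323;  ∂f/∂d_i = (d_o/(d_o+d_i))² = 0.673
δf = √((∂f/∂d_o · δd_o)² + (∂f/∂d_i · δd_i)²) = √(0.0184 + 0.118) = 0.369 cm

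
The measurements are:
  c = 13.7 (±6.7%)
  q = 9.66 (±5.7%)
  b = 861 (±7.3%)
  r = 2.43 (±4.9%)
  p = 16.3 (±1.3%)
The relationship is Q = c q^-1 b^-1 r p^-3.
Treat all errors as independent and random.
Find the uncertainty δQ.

For a monomial Q ∝ c, q^-1, b^-1, r, p^-3, fractional errors add in quadrature:
  (1·δc/c)² = (1×0.0670)² = 0.00449;  (-1·δq/q)² = (-1×0.0570)² = 0.00325;  (-1·δb/b)² = (-1×0.0730)² = 0.00533;  (1·δr/r)² = (1×0.0490)² = 0.00240;  (-3·δp/p)² = (-3×0.0130)² = 0.00152
δQ/Q = √(0.0170) = 0.130
Q = 9.24e-07, so δQ = 0.130 × 9.24e-07 = 1.2e-07.

1.2e-07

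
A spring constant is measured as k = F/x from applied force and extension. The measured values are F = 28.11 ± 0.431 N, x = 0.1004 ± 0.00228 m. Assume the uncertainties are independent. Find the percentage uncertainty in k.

Products/powers → add relative errors in quadrature, weighted by exponent:
  (1·δF/F)² = (1×0.0153)² = 0.000235;  (-1·δx/x)² = (-1×0.0227)² = 0.000516
δk/k = √(0.000751) = 0.0274

2.74%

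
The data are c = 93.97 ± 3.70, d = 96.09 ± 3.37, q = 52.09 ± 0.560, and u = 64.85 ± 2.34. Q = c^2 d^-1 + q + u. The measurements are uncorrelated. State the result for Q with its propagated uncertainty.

208.8 ± 8.28

Let p = c^2·d^-1 = 91.90. δp/p = √((2·δc/c)² + (-1·δd/d)²) = √(0.00620 + 0.00123) = 0.0862, so δp = 7.92.
Q = p + q + u: δQ = √(δp² + δq² + δu²) = √(62.8 + 0.314 + 5.48) = 8.28
Q = 208.8.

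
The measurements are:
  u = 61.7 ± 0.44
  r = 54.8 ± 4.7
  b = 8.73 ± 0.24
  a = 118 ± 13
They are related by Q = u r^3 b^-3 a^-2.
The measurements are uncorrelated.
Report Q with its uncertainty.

1.10 ± 0.382

Each factor contributes (exponent × relative error)² to (δQ/Q)²:
  (1·δu/u)² = (1×0.00713)² = 5.09e-05;  (3·δr/r)² = (3×0.0858)² = 0.0662;  (-3·δb/b)² = (-3×0.0275)² = 0.00680;  (-2·δa/a)² = (-2×0.110)² = 0.0485
δQ/Q = √(0.122) = 0.349
Q = 1.10, so δQ = 0.349 × 1.10 = 0.382.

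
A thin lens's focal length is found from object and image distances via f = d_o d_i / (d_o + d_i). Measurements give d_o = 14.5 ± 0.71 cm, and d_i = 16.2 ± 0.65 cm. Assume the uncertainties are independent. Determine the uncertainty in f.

0.245 cm

∂f/∂d_o = (d_i/(d_o+d_i))² = 0.278;  ∂f/∂d_i = (d_o/(d_o+d_i))² = 0.223
δf = √((∂f/∂d_o · δd_o)² + (∂f/∂d_i · δd_i)²) = √(0.0391 + 0.0210) = 0.245 cm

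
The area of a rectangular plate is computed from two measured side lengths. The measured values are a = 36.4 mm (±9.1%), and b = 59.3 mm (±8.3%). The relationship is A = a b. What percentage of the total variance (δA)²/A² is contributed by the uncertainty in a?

54.6%

(δA/A)² = (1·δa/a)² + (1·δb/b)²
  a term: (1×0.0910)² = 0.00828
  b term: (1×0.0830)² = 0.00689
Total = 0.0152. Share from a = 0.00828/0.0152 = 0.546.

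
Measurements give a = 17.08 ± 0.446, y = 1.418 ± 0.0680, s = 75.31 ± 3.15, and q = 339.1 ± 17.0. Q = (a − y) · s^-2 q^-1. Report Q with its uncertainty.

Let u = a − y = 15.66. δu = √(δa² + δy²) = √(0.199 + 0.00462) = 0.451, so δu/u = 0.0288.
Q is then a monomial in u, s, q:
δQ/Q = √((δu/u)² + (-2·δs/s)² + (-1·δq/q)²) = √(0.000830 + 0.00700 + 0.00251) = 0.102
Q = 8.144e-06, so δQ = 0.102 × 8.144e-06 = 8.28e-07.

(8.144 ± 0.828) × 10^-6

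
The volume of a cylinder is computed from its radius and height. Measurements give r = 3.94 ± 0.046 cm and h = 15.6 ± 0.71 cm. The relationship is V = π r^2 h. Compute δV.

38.9 cm^3

V is a product of powers, so relative uncertainties combine in quadrature:
  (2·δr/r)² = (2×0.0117)² = 0.000545;  (1·δh/h)² = (1×0.0455)² = 0.00207
δV/V = √(0.00262) = 0.0512
V = 761 cm^3, so δV = 0.0512 × 761 = 38.9 cm^3.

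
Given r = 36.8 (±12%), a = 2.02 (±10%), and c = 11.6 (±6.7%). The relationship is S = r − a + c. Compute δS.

4.49

Sums and differences: (δS)² = Σ (cᵢ δxᵢ)².
  (δr)² = 19.5;  (δa)² = 0.0408;  (δc)² = 0.604
δS = √(20.1) = 4.49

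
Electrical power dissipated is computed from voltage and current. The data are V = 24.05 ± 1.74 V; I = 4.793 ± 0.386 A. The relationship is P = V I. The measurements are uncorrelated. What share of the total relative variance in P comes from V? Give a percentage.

(δP/P)² = (1·δV/V)² + (1·δI/I)²
  V term: (1×0.0723)² = 0.00523
  I term: (1×0.0805)² = 0.00649
Total = 0.0117. Share from V = 0.00523/0.0117 = 0.447.

44.7%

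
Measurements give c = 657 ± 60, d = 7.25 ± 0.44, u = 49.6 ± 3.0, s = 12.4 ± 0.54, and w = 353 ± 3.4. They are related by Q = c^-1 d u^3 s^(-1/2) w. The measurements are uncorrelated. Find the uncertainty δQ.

28800

Each factor contributes (exponent × relative error)² to (δQ/Q)²:
  (-1·δc/c)² = (-1×0.0913)² = 0.00834;  (1·δd/d)² = (1×0.0607)² = 0.00368;  (3·δu/u)² = (3×0.0605)² = 0.0329;  (−½·δs/s)² = (-0.5×0.0435)² = 0.000474;  (1·δw/w)² = (1×0.00963)² = 9.28e-05
δQ/Q = √(0.0455) = 0.213
Q = 1.35e+05, so δQ = 0.213 × 1.35e+05 = 28800.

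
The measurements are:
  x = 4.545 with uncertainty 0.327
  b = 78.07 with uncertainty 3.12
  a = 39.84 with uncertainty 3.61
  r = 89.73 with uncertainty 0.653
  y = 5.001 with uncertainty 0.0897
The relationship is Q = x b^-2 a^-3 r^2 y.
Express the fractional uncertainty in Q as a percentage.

Since Q is a product/quotient, work with relative uncertainties:
  (1·δx/x)² = (1×0.0719)² = 0.00518;  (-2·δb/b)² = (-2×0.0400)² = 0.00639;  (-3·δa/a)² = (-3×0.0906)² = 0.0739;  (2·δr/r)² = (2×0.00728)² = 0.000212;  (1·δy/y)² = (1×0.0179)² = 0.000322
δQ/Q = √(0.0860) = 0.293

29.3%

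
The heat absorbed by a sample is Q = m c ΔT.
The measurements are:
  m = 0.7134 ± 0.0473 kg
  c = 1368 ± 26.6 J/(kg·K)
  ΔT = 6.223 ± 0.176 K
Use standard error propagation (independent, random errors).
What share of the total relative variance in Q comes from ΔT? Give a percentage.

14.4%

(δQ/Q)² = (1·δm/m)² + (1·δc/c)² + (1·δΔT/ΔT)²
  m term: (1×0.0663)² = 0.00440
  c term: (1×0.0194)² = 0.000378
  ΔT term: (1×0.0283)² = 0.000800
Total = 0.00557. Share from ΔT = 0.000800/0.00557 = 0.144.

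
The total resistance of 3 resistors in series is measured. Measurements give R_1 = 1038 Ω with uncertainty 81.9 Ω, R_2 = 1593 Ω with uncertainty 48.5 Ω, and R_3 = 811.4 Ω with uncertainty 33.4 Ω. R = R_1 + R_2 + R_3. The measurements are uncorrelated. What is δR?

101 Ω

Absolute uncertainties add in quadrature for a linear combination:
  (δR_1)² = 6710;  (δR_2)² = 2350;  (δR_3)² = 1120
δR = √(10200) = 101 Ω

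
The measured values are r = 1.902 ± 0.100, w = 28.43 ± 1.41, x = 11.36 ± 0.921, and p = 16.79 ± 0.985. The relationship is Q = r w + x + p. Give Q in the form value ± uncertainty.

82.22 ± 4.13

Let h = r·w = 54.07. δh/h = √((1·δr/r)² + (1·δw/w)²) = √(0.00276 + 0.00246) = 0.0723, so δh = 3.91.
Q = h + x + p: δQ = √(δh² + δx² + δp²) = √(15.3 + 0.848 + 0.970) = 4.13
Q = 82.22.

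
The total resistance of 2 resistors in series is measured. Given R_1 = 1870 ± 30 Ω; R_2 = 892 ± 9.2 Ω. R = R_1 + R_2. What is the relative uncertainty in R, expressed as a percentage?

For a sum/difference, combine absolute errors in quadrature:
  (δR_1)² = 900;  (δR_2)² = 84.6
δR = √(985) = 31.4 Ω
R = 2760 Ω, so δR/R = 31.4/2760 = 0.0114.

1.14%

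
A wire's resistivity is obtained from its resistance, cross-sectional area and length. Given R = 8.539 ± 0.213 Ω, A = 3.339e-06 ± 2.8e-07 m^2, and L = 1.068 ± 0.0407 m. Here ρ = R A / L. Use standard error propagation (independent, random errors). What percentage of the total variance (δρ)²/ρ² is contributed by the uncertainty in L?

15.9%

(δρ/ρ)² = (1·δR/R)² + (1·δA/A)² + (-1·δL/L)²
  R term: (1×0.0249)² = 0.000622
  A term: (1×0.0839)² = 0.00703
  L term: (-1×0.0381)² = 0.00145
Total = 0.00911. Share from L = 0.00145/0.00911 = 0.159.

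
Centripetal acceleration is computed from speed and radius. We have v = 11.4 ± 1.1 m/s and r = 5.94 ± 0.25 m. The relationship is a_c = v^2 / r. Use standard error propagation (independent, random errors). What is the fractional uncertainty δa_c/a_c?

Relative error in a monomial: (δa_c/a_c)² = Σ (nᵢ · δxᵢ/xᵢ)².
  (2·δv/v)² = (2×0.0965)² = 0.0372;  (-1·δr/r)² = (-1×0.0421)² = 0.00177
δa_c/a_c = √(0.0390) = 0.198

0.198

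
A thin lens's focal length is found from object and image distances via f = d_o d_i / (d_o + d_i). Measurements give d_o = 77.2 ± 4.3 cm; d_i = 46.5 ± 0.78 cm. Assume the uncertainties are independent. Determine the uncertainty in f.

0.679 cm

∂f/∂d_o = (d_i/(d_o+d_i))² = 0.141;  ∂f/∂d_i = (d_o/(d_o+d_i))² = 0.389
δf = √((∂f/∂d_o · δd_o)² + (∂f/∂d_i · δd_i)²) = √(0.369 + 0.0923) = 0.679 cm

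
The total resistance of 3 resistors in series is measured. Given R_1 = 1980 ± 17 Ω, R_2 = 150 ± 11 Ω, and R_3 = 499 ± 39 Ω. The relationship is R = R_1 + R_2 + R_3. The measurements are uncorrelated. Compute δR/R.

0.0167

Absolute uncertainties add in quadrature for a linear combination:
  (δR_1)² = 289;  (δR_2)² = 121;  (δR_3)² = 1520
δR = √(1930) = 43.9 Ω
R = 2630 Ω, so δR/R = 43.9/2630 = 0.0167.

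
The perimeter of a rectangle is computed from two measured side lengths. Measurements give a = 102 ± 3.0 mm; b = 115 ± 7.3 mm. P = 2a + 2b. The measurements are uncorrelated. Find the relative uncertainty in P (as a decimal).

P is a linear combination, so absolute uncertainties add in quadrature:
  (2·δa)² = 36.0;  (2·δb)² = 213
δP = √(249) = 15.8 mm
P = 434 mm, so δP/P = 15.8/434 = 0.0364.

0.0364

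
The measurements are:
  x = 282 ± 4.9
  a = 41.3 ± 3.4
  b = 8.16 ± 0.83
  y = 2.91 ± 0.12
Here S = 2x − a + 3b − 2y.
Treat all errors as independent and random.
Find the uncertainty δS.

S is a linear combination, so absolute uncertainties add in quadrature:
  (2·δx)² = 96.0;  (δa)² = 11.6;  (3·δb)² = 6.20;  (2·δy)² = 0.0576
δS = √(114) = 10.7

10.7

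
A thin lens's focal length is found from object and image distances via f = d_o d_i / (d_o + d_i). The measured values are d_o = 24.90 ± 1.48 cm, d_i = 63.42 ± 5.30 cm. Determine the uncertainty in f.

0.872 cm

∂f/∂d_o = (d_i/(d_o+d_i))² = 0.516;  ∂f/∂d_i = (d_o/(d_o+d_i))² = 0.0795
δf = √((∂f/∂d_o · δd_o)² + (∂f/∂d_i · δd_i)²) = √(0.582 + 0.177) = 0.872 cm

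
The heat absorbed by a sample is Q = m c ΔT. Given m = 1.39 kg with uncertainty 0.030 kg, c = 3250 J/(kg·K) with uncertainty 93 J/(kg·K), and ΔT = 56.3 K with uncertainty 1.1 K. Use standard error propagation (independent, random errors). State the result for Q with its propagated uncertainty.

Since Q is a product/quotient, work with relative uncertainties:
  (1·δm/m)² = (1×0.0216)² = 0.000466;  (1·δc/c)² = (1×0.0286)² = 0.000819;  (1·δΔT/ΔT)² = (1×0.0195)² = 0.000382
δQ/Q = √(0.00167) = 0.0408
Q = 2.54e+05 J, so δQ = 0.0408 × 2.54e+05 = 10400 J.

(2.54 ± 0.104) × 10^5 J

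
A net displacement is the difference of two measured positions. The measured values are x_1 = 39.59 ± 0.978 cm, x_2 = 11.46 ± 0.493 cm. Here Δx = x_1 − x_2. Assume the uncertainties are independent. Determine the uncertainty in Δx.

1.10 cm

Each term contributes (cᵢ δxᵢ)² to (δΔx)²:
  (δx_1)² = 0.956;  (δx_2)² = 0.243
δΔx = √(1.20) = 1.10 cm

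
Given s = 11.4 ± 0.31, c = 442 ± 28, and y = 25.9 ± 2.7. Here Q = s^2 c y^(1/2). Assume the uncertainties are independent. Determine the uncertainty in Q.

Q is a product of powers, so relative uncertainties combine in quadrature:
  (2·δs/s)² = (2×0.0272)² = 0.00296;  (1·δc/c)² = (1×0.0633)² = 0.00401;  (½·δy/y)² = (0.5×0.104)² = 0.00272
δQ/Q = √(0.00969) = 0.0984
Q = 2.92e+05, so δQ = 0.0984 × 2.92e+05 = 28800.

28800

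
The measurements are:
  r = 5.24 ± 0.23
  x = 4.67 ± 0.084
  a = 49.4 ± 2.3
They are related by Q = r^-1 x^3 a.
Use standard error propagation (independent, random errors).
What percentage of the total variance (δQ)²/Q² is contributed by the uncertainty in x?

41.6%

(δQ/Q)² = (-1·δr/r)² + (3·δx/x)² + (1·δa/a)²
  r term: (-1×0.0439)² = 0.00193
  x term: (3×0.0180)² = 0.00291
  a term: (1×0.0466)² = 0.00217
Total = 0.00701. Share from x = 0.00291/0.00701 = 0.416.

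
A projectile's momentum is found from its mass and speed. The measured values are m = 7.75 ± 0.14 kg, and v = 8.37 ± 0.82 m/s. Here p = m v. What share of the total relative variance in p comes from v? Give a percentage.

(δp/p)² = (1·δm/m)² + (1·δv/v)²
  m term: (1×0.0181)² = 0.000326
  v term: (1×0.0980)² = 0.00960
Total = 0.00992. Share from v = 0.00960/0.00992 = 0.967.

96.7%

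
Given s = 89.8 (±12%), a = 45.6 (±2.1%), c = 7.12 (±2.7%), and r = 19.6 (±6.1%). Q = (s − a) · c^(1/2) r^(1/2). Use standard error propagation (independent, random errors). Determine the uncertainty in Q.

129

Let u = s − a = 44.2. δu = √(δs² + δa²) = √(116 + 0.917) = 10.8, so δu/u = 0.245.
Q is then a monomial in u, c, r:
δQ/Q = √((δu/u)² + (½·δc/c)² + (½·δr/r)²) = √(0.0599 + 0.000182 + 0.000930) = 0.247
Q = 522, so δQ = 0.247 × 522 = 129.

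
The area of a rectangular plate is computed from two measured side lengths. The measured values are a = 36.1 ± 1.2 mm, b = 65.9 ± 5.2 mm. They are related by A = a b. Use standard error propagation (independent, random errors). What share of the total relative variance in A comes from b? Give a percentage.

(δA/A)² = (1·δa/a)² + (1·δb/b)²
  a term: (1×0.0332)² = 0.00110
  b term: (1×0.0789)² = 0.00623
Total = 0.00733. Share from b = 0.00623/0.00733 = 0.849.

84.9%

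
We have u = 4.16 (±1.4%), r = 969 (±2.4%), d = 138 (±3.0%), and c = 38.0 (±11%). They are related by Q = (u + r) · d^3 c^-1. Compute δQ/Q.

0.144

Let w = u + r = 973. δw = √(δu² + δr²) = √(0.00339 + 541) = 23.3, so δw/w = 0.0239.
Q is then a monomial in w, d, c:
δQ/Q = √((δw/w)² + (3·δd/d)² + (-1·δc/c)²) = √(0.000571 + 0.00810 + 0.0121) = 0.144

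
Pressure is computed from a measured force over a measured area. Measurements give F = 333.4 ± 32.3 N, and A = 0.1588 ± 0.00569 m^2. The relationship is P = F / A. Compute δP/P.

0.103

P is a product of powers, so relative uncertainties combine in quadrature:
  (1·δF/F)² = (1×0.0969)² = 0.00939;  (-1·δA/A)² = (-1×0.0358)² = 0.00128
δP/P = √(0.0107) = 0.103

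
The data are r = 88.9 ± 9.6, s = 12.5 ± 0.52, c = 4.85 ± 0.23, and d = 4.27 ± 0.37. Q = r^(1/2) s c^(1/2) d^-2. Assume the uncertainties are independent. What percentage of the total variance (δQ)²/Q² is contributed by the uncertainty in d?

85.2%

(δQ/Q)² = (½·δr/r)² + (1·δs/s)² + (½·δc/c)² + (-2·δd/d)²
  r term: (0.5×0.108)² = 0.00292
  s term: (1×0.0416)² = 0.00173
  c term: (0.5×0.0474)² = 0.000562
  d term: (-2×0.0867)² = 0.0300
Total = 0.0352. Share from d = 0.0300/0.0352 = 0.852.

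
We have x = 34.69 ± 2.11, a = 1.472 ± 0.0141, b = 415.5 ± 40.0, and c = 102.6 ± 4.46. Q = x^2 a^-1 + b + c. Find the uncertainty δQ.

Let p = x^2·a^-1 = 817.5. δp/p = √((2·δx/x)² + (-1·δa/a)²) = √(0.0148 + 9.18e-05) = 0.122, so δp = 99.8.
Q = p + b + c: δQ = √(δp² + δb² + δc²) = √(9950 + 1600 + 19.9) = 108

108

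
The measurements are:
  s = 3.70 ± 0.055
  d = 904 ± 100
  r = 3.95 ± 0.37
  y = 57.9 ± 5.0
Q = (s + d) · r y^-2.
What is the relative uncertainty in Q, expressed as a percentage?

22.5%

Let u = s + d = 908. δu = √(δs² + δd²) = √(0.00302 + 10000) = 100, so δu/u = 0.110.
Q is then a monomial in u, r, y:
δQ/Q = √((δu/u)² + (1·δr/r)² + (-2·δy/y)²) = √(0.0121 + 0.00877 + 0.0298) = 0.225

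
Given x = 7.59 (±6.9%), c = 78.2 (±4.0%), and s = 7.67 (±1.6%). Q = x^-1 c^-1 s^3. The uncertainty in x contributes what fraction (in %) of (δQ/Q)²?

54.9%

(δQ/Q)² = (-1·δx/x)² + (-1·δc/c)² + (3·δs/s)²
  x term: (-1×0.0690)² = 0.00476
  c term: (-1×0.0400)² = 0.00160
  s term: (3×0.0160)² = 0.00230
Total = 0.00867. Share from x = 0.00476/0.00867 = 0.549.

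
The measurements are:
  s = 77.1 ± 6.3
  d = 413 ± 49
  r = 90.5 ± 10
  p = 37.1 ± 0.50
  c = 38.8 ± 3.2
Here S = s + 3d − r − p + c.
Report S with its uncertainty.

1230 ± 148

S is a linear combination, so absolute uncertainties add in quadrature:
  (δs)² = 39.7;  (3·δd)² = 21600;  (δr)² = 100;  (δp)² = 0.250;  (δc)² = 10.2
δS = √(21800) = 148
S = 1230.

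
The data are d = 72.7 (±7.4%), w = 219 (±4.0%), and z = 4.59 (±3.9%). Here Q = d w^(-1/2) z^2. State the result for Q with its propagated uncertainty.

Q is a product of powers, so relative uncertainties combine in quadrature:
  (1·δd/d)² = (1×0.0740)² = 0.00548;  (−½·δw/w)² = (-0.5×0.0400)² = 0.000400;  (2·δz/z)² = (2×0.0390)² = 0.00608
δQ/Q = √(0.0120) = 0.109
Q = 103, so δQ = 0.109 × 103 = 11.3.

103 ± 11.3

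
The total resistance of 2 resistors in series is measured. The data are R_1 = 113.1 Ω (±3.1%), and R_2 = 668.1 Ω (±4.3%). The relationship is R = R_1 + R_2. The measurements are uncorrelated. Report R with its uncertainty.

For a sum/difference, combine absolute errors in quadrature:
  (δR_1)² = 12.3;  (δR_2)² = 825
δR = √(838) = 28.9 Ω
R = 781.2 Ω.

781.2 ± 28.9 Ω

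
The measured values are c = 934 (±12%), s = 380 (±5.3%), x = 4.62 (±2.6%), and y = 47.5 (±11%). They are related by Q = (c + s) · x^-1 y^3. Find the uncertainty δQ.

Let u = c + s = 1310. δu = √(δc² + δs²) = √(12600 + 406) = 114, so δu/u = 0.0867.
Q is then a monomial in u, x, y:
δQ/Q = √((δu/u)² + (-1·δx/x)² + (3·δy/y)²) = √(0.00751 + 0.000676 + 0.109) = 0.342
Q = 3.05e+07, so δQ = 0.342 × 3.05e+07 = 1.04e+07.

1.04e+07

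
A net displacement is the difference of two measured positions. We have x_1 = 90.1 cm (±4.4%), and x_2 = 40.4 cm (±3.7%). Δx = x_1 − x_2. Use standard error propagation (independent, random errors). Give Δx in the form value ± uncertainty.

49.7 ± 4.24 cm

Each term contributes (cᵢ δxᵢ)² to (δΔx)²:
  (δx_1)² = 15.7;  (δx_2)² = 2.23
δΔx = √(18.0) = 4.24 cm
Δx = 49.7 cm.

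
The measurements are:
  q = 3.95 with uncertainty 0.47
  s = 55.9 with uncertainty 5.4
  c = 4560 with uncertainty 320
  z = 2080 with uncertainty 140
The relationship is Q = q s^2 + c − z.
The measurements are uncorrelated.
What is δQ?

Let p = q·s^2 = 12300. δp/p = √((1·δq/q)² + (2·δs/s)²) = √(0.0142 + 0.0373) = 0.227, so δp = 2800.
Q = p + c − z: δQ = √(δp² + δc² + δz²) = √(7.84e+06 + 1.02e+05 + 19600) = 2820

2820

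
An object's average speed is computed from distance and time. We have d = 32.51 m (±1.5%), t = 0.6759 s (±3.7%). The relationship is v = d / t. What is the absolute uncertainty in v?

Products/powers → add relative errors in quadrature, weighted by exponent:
  (1·δd/d)² = (1×0.0150)² = 0.000225;  (-1·δt/t)² = (-1×0.0370)² = 0.00137
δv/v = √(0.00159) = 0.0399
v = 48.10 m/s, so δv = 0.0399 × 48.10 = 1.92 m/s.

1.92 m/s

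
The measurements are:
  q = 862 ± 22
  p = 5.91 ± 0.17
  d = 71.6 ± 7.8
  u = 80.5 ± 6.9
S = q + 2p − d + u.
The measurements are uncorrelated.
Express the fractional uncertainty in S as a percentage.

2.76%

For a sum/difference, combine absolute errors in quadrature:
  (δq)² = 484;  (2·δp)² = 0.116;  (δd)² = 60.8;  (δu)² = 47.6
δS = √(593) = 24.3
S = 883, so δS/S = 24.3/883 = 0.0276.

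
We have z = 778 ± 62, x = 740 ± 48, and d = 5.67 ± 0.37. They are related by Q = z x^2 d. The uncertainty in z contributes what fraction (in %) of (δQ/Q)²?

23.1%

(δQ/Q)² = (1·δz/z)² + (2·δx/x)² + (1·δd/d)²
  z term: (1×0.0797)² = 0.00635
  x term: (2×0.0649)² = 0.0168
  d term: (1×0.0653)² = 0.00426
Total = 0.0274. Share from z = 0.00635/0.0274 = 0.231.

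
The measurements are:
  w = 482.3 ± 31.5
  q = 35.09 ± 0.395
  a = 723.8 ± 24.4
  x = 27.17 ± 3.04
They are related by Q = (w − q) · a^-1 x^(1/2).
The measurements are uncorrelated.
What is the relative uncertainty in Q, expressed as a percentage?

Let u = w − q = 447.2. δu = √(δw² + δq²) = √(992 + 0.156) = 31.5, so δu/u = 0.0704.
Q is then a monomial in u, a, x:
δQ/Q = √((δu/u)² + (-1·δa/a)² + (½·δx/x)²) = √(0.00496 + 0.00114 + 0.00313) = 0.0961

9.61%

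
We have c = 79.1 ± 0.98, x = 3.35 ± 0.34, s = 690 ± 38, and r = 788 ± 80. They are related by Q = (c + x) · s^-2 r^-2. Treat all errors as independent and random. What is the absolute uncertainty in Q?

Let u = c + x = 82.4. δu = √(δc² + δx²) = √(0.960 + 0.116) = 1.04, so δu/u = 0.0126.
Q is then a monomial in u, s, r:
δQ/Q = √((δu/u)² + (-2·δs/s)² + (-2·δr/r)²) = √(0.000158 + 0.0121 + 0.0412) = 0.231
Q = 2.79e-10, so δQ = 0.231 × 2.79e-10 = 6.45e-11.

6.45e-11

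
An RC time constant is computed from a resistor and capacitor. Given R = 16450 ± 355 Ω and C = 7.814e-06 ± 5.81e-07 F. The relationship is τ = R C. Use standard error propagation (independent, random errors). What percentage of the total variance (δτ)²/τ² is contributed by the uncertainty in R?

(δτ/τ)² = (1·δR/R)² + (1·δC/C)²
  R term: (1×0.0216)² = 0.000466
  C term: (1×0.0744)² = 0.00553
Total = 0.00599. Share from R = 0.000466/0.00599 = 0.0777.

7.77%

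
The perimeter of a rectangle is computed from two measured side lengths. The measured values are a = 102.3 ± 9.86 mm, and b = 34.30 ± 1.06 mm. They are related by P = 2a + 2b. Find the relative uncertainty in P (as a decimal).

0.0726

Each term contributes (cᵢ δxᵢ)² to (δP)²:
  (2·δa)² = 389;  (2·δb)² = 4.49
δP = √(393) = 19.8 mm
P = 273.2 mm, so δP/P = 19.8/273.2 = 0.0726.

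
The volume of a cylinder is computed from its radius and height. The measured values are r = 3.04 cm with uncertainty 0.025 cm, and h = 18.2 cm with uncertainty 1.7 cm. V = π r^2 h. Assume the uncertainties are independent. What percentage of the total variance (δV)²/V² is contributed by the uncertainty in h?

97.0%

(δV/V)² = (2·δr/r)² + (1·δh/h)²
  r term: (2×0.00822)² = 0.000271
  h term: (1×0.0934)² = 0.00872
Total = 0.00900. Share from h = 0.00872/0.00900 = 0.970.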